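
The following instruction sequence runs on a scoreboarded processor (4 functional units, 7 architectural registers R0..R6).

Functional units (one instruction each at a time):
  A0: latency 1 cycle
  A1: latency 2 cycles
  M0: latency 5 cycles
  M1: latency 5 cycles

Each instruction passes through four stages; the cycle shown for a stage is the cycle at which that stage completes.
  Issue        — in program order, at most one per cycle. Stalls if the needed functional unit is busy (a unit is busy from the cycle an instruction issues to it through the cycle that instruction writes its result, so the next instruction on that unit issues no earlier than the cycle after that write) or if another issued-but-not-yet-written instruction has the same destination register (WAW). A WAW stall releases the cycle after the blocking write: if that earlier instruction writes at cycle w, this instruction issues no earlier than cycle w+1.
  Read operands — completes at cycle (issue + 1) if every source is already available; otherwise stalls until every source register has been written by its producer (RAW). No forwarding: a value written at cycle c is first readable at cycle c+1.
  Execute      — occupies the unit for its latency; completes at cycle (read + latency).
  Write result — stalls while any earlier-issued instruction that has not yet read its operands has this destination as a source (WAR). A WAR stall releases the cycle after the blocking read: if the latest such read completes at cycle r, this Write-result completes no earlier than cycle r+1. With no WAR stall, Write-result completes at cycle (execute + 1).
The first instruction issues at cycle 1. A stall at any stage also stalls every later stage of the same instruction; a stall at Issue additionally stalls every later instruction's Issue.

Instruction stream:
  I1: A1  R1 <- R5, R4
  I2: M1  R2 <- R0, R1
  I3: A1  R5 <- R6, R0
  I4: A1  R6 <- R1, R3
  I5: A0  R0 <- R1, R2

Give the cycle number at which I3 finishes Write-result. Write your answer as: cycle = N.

I1 -> (1, 2, 4, 5)
I2 -> (2, 6, 11, 12)  // RAW R1: wait I1 write@5
I3 -> (6, 7, 9, 10)  // struct: A1 busy until I1 writes@5
I4 -> (11, 12, 14, 15)  // struct: A1 busy until I3 writes@10
I5 -> (12, 13, 14, 15)

cycle = 10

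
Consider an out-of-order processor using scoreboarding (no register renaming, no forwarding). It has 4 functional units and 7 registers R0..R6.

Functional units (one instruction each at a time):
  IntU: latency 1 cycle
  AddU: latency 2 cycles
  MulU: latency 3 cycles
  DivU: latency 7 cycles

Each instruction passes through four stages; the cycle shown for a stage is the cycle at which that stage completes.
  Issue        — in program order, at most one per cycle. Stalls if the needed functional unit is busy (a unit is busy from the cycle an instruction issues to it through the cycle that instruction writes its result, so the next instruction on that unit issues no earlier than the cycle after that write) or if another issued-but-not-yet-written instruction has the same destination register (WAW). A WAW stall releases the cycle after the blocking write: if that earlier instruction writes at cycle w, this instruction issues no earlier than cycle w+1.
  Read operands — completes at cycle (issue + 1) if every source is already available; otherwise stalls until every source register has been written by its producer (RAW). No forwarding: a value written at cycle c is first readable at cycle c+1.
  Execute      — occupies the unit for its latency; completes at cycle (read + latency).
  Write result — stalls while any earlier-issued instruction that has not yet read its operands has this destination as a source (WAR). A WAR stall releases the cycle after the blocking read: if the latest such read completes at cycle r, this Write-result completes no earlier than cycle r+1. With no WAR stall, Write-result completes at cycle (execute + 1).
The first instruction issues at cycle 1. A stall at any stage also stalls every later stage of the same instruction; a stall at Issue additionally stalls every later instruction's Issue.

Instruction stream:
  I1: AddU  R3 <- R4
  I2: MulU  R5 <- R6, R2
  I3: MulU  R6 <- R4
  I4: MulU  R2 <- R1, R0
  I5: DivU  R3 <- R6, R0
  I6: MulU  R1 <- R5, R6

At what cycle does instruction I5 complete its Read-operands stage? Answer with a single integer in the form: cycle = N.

[1] I1 issues→AddU
[2] I1 reads · I2 issues→MulU
[3] I2 reads
[4] I1 exec-done
[5] I1 writes R3
[6] I2 exec-done
[7] I2 writes R5
[8] I3 issues→MulU
[9] I3 reads
[12] I3 exec-done
[13] I3 writes R6
[14] I4 issues→MulU
[15] I4 reads · I5 issues→DivU
[16] I5 reads
[18] I4 exec-done
[19] I4 writes R2
[20] I6 issues→MulU
[21] I6 reads
[23] I5 exec-done
[24] I5 writes R3 · I6 exec-done
[25] I6 writes R1

cycle = 16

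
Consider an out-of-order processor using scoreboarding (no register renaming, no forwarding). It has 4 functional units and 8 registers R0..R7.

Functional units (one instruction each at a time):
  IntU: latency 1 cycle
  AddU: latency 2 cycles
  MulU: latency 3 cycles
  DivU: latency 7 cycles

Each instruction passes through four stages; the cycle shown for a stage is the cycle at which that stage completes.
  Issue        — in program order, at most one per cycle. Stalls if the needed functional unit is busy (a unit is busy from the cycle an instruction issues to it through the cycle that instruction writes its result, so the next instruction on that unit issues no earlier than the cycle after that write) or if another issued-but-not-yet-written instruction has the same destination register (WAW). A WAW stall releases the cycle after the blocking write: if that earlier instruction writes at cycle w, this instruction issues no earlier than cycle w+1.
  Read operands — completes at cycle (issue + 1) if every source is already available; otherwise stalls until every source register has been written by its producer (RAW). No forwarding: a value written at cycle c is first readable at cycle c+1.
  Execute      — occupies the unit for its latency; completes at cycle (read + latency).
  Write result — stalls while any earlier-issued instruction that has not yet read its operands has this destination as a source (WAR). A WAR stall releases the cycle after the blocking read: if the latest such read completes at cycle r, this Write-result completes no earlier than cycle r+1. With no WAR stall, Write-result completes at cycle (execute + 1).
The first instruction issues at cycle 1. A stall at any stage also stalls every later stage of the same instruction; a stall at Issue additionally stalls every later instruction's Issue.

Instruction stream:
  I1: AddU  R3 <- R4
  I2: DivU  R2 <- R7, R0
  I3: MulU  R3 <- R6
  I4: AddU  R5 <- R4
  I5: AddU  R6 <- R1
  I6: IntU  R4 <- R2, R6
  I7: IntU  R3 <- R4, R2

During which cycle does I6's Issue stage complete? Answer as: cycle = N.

I1 -> (1, 2, 4, 5)
I2 -> (2, 3, 10, 11)
I3 -> (6, 7, 10, 11)  // WAW R3: wait I1 write@5
I4 -> (7, 8, 10, 11)
I5 -> (12, 13, 15, 16)  // struct: AddU busy until I4 writes@11
I6 -> (13, 17, 18, 19)  // RAW R6: wait I5 write@16
I7 -> (20, 21, 22, 23)  // struct: IntU busy until I6 writes@19

cycle = 13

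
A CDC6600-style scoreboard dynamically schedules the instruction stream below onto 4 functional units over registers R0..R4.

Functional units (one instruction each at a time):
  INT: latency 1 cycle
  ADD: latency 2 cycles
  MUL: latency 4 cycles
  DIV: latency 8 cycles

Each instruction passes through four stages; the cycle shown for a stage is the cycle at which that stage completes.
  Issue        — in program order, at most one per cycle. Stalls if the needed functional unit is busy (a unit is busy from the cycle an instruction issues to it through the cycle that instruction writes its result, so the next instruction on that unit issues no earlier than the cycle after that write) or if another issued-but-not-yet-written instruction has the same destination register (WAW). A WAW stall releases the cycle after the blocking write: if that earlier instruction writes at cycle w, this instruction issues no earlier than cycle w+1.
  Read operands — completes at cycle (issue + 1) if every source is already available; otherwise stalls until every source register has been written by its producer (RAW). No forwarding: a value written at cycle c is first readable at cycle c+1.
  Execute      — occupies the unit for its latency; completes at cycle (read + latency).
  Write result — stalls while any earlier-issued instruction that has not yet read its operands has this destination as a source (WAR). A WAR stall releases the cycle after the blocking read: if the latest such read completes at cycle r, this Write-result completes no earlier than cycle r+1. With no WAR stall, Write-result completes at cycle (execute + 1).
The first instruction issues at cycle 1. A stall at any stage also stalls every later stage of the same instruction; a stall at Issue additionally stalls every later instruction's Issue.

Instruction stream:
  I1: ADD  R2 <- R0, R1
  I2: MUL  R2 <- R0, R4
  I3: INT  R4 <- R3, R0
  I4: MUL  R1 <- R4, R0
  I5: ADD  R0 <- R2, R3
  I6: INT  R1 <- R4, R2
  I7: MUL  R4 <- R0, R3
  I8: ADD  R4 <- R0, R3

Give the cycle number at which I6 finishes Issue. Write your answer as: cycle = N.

cycle 1: I1 dispatched to ADD
cycle 2: I1 operands ready
cycle 4: I1 complete
cycle 5: R2←I1
cycle 6: I2 dispatched to MUL
cycle 7: I2 operands ready · I3 dispatched to INT
cycle 8: I3 operands ready
cycle 9: I3 complete
cycle 10: R4←I3
cycle 11: I2 complete
cycle 12: R2←I2
cycle 13: I4 dispatched to MUL
cycle 14: I4 operands ready · I5 dispatched to ADD
cycle 15: I5 operands ready
cycle 17: I5 complete
cycle 18: I4 complete · R0←I5
cycle 19: R1←I4
cycle 20: I6 dispatched to INT
cycle 21: I6 operands ready · I7 dispatched to MUL
cycle 22: I6 complete · I7 operands ready
cycle 23: R1←I6
cycle 26: I7 complete
cycle 27: R4←I7
cycle 28: I8 dispatched to ADD
cycle 29: I8 operands ready
cycle 31: I8 complete
cycle 32: R4←I8

cycle = 20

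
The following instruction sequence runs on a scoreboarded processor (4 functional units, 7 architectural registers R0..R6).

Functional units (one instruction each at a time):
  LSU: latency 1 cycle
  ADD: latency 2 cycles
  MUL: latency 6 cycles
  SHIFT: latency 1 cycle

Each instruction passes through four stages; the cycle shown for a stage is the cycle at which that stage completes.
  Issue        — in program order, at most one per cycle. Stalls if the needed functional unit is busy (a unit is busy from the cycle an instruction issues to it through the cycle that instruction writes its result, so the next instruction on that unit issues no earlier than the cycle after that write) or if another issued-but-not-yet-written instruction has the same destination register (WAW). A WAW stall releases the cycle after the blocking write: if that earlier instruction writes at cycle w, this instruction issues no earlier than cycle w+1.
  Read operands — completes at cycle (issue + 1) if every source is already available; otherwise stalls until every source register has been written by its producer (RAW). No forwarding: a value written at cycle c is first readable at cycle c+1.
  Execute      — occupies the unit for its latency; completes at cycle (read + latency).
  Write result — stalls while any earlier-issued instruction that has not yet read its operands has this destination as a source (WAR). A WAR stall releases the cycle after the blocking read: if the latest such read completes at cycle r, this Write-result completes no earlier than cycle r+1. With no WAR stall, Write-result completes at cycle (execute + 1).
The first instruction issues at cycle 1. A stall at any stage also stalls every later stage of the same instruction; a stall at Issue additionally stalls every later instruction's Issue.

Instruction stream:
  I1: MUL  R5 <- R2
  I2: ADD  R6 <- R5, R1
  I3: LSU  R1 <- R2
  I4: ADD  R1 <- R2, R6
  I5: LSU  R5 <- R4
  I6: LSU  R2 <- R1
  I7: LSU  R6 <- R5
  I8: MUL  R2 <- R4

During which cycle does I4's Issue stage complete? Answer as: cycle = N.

1) issue 1, read 2, done 8, write 9
2) issue 2, read 10, done 12, write 13  <RAW R5: wait I1 write@9>
3) issue 3, read 4, done 5, write 11  <WAR R1: wait I2 read@10>
4) issue 14, read 15, done 17, write 18  <struct: ADD busy until I2 writes@13>
5) issue 15, read 16, done 17, write 18
6) issue 19, read 20, done 21, write 22  <struct: LSU busy until I5 writes@18>
7) issue 23, read 24, done 25, write 26  <struct: LSU busy until I6 writes@22>
8) issue 24, read 25, done 31, write 32

cycle = 14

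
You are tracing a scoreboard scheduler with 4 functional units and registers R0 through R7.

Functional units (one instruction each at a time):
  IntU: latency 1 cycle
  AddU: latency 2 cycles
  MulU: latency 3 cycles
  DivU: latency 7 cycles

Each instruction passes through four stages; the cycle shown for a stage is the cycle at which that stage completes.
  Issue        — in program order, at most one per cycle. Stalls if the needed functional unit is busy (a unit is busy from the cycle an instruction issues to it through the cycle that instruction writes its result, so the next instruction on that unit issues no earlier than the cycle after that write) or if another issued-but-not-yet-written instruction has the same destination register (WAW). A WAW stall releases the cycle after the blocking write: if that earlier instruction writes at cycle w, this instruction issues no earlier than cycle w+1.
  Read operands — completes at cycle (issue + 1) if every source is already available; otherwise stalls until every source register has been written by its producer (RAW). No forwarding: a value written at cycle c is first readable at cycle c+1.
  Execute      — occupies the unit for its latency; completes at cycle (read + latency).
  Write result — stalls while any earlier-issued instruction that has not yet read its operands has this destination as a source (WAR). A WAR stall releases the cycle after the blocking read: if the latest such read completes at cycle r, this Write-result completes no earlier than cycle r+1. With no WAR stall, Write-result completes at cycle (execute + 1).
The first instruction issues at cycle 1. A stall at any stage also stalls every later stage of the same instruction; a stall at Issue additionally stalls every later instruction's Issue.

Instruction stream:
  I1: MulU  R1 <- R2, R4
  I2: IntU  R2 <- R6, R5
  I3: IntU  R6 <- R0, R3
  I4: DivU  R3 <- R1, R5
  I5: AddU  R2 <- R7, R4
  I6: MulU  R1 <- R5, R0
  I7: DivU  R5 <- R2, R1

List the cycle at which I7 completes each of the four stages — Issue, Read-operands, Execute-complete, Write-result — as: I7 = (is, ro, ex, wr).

I7 = (17, 18, 25, 26)

[I1] 1/2/5/6
[I2] 2/3/4/5
[I3] 6/7/8/9  (struct: IntU busy until I2 writes@5)
[I4] 7/8/15/16
[I5] 8/9/11/12
[I6] 9/10/13/14
[I7] 17/18/25/26  (struct: DivU busy until I4 writes@16)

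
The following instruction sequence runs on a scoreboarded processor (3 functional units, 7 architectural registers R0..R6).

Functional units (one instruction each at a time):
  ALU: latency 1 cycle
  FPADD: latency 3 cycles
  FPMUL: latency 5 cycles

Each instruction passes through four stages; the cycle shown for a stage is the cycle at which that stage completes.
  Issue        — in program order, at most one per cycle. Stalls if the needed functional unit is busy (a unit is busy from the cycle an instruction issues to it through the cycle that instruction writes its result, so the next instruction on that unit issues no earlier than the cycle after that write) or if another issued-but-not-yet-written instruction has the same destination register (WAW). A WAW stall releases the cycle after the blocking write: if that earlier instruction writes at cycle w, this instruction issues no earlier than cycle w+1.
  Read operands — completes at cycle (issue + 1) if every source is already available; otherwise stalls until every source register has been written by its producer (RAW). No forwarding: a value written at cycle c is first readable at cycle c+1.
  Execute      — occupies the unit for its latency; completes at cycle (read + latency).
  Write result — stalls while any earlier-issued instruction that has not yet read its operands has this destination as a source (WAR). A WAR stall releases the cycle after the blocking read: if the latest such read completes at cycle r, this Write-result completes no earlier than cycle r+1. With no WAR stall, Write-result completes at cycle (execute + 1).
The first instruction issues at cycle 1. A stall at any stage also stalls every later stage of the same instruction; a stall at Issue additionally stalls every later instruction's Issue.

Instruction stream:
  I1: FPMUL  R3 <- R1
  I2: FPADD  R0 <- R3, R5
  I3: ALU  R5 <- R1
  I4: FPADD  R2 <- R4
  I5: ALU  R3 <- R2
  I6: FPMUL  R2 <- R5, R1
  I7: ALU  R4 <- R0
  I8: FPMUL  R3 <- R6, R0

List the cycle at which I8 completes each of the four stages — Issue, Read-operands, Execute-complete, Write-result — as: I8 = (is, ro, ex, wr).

I8 = (28, 29, 34, 35)

I1  is:1  ro:2  ex:7  wr:8
I2  is:2  ro:9  ex:12  wr:13  — RAW R3: wait I1 write@8
I3  is:3  ro:4  ex:5  wr:10  — WAR R5: wait I2 read@9
I4  is:14  ro:15  ex:18  wr:19  — struct: FPADD busy until I2 writes@13
I5  is:15  ro:20  ex:21  wr:22  — RAW R2: wait I4 write@19
I6  is:20  ro:21  ex:26  wr:27  — WAW R2: wait I4 write@19
I7  is:23  ro:24  ex:25  wr:26  — struct: ALU busy until I5 writes@22
I8  is:28  ro:29  ex:34  wr:35  — struct: FPMUL busy until I6 writes@27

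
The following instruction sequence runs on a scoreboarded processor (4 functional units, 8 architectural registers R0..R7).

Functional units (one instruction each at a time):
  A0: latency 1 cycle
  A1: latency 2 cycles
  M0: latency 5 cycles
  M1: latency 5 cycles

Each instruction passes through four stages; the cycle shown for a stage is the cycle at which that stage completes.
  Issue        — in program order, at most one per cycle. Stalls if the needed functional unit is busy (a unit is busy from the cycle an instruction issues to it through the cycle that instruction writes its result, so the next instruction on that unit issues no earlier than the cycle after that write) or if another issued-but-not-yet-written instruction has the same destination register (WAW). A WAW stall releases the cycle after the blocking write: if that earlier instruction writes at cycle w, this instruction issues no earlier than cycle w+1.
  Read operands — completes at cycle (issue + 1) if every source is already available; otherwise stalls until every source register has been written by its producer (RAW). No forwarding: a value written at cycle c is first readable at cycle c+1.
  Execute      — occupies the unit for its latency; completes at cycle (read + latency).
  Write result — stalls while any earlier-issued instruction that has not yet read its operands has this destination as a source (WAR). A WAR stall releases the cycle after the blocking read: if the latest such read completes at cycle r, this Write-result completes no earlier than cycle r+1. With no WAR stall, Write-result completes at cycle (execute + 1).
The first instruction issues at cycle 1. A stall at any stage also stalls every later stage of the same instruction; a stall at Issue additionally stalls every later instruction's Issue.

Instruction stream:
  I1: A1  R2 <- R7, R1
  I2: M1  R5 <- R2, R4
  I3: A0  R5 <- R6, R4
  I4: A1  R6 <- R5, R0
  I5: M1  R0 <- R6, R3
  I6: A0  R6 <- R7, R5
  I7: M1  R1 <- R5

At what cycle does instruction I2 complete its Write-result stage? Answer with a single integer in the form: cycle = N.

cycle 1: I1→A1
cycle 2: I1 RO; I2→M1
cycle 4: I1 EX
cycle 5: I1 WR R2
cycle 6: I2 RO
cycle 11: I2 EX
cycle 12: I2 WR R5
cycle 13: I3→A0
cycle 14: I3 RO; I4→A1
cycle 15: I3 EX; I5→M1
cycle 16: I3 WR R5
cycle 17: I4 RO
cycle 19: I4 EX
cycle 20: I4 WR R6
cycle 21: I5 RO; I6→A0
cycle 22: I6 RO
cycle 23: I6 EX
cycle 24: I6 WR R6
cycle 26: I5 EX
cycle 27: I5 WR R0
cycle 28: I7→M1
cycle 29: I7 RO
cycle 34: I7 EX
cycle 35: I7 WR R1

cycle = 12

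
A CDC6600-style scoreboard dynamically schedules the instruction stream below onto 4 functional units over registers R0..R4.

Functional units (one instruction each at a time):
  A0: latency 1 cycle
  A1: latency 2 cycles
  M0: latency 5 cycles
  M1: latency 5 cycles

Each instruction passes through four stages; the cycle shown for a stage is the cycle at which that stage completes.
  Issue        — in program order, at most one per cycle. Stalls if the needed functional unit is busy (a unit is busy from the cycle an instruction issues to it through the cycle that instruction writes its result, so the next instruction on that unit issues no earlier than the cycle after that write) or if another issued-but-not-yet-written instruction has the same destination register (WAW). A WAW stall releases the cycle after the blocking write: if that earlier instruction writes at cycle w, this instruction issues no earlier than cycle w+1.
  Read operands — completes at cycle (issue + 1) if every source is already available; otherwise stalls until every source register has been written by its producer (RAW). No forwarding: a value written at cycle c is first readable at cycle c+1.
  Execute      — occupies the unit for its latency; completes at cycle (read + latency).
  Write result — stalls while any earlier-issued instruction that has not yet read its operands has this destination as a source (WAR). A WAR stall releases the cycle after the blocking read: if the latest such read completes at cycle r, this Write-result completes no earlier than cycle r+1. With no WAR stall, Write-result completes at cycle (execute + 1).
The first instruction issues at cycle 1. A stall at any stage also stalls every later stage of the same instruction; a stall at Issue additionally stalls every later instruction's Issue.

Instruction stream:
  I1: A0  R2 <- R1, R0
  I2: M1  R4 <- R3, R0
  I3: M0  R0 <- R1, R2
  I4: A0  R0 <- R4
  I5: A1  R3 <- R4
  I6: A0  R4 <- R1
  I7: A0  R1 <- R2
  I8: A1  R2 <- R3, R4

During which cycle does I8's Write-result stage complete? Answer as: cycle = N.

cycle = 25

I1: IS=1 RO=2 EX=3 WR=4
I2: IS=2 RO=3 EX=8 WR=9
I3: IS=3 RO=5 EX=10 WR=11  [RAW R2: wait I1 write@4]
I4: IS=12 RO=13 EX=14 WR=15  [WAW R0: wait I3 write@11]
I5: IS=13 RO=14 EX=16 WR=17
I6: IS=16 RO=17 EX=18 WR=19  [struct: A0 busy until I4 writes@15]
I7: IS=20 RO=21 EX=22 WR=23  [struct: A0 busy until I6 writes@19]
I8: IS=21 RO=22 EX=24 WR=25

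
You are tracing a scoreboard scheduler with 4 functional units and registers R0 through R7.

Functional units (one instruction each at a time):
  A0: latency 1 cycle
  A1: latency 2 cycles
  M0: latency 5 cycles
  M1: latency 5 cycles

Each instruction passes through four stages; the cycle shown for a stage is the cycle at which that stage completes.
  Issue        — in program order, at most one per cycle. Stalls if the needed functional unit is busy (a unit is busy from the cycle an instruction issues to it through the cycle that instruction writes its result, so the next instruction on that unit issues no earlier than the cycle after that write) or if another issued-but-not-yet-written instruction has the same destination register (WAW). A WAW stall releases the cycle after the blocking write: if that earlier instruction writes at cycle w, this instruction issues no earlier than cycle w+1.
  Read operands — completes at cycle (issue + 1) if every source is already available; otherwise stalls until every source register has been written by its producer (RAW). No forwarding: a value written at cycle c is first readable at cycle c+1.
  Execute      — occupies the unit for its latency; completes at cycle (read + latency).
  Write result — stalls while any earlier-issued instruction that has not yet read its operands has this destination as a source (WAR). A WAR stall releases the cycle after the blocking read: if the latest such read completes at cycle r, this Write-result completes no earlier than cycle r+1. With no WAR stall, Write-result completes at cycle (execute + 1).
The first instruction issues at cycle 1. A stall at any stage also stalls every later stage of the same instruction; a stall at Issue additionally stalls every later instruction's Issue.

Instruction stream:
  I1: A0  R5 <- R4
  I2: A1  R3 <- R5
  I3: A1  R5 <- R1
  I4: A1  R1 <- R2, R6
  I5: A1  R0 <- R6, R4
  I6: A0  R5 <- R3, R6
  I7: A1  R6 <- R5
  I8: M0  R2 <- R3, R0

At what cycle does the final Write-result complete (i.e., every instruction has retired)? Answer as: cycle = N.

cycle = 32

I1 -> (1, 2, 3, 4)
I2 -> (2, 5, 7, 8)  // RAW R5: wait I1 write@4
I3 -> (9, 10, 12, 13)  // struct: A1 busy until I2 writes@8
I4 -> (14, 15, 17, 18)  // struct: A1 busy until I3 writes@13
I5 -> (19, 20, 22, 23)  // struct: A1 busy until I4 writes@18
I6 -> (20, 21, 22, 23)
I7 -> (24, 25, 27, 28)  // struct: A1 busy until I5 writes@23
I8 -> (25, 26, 31, 32)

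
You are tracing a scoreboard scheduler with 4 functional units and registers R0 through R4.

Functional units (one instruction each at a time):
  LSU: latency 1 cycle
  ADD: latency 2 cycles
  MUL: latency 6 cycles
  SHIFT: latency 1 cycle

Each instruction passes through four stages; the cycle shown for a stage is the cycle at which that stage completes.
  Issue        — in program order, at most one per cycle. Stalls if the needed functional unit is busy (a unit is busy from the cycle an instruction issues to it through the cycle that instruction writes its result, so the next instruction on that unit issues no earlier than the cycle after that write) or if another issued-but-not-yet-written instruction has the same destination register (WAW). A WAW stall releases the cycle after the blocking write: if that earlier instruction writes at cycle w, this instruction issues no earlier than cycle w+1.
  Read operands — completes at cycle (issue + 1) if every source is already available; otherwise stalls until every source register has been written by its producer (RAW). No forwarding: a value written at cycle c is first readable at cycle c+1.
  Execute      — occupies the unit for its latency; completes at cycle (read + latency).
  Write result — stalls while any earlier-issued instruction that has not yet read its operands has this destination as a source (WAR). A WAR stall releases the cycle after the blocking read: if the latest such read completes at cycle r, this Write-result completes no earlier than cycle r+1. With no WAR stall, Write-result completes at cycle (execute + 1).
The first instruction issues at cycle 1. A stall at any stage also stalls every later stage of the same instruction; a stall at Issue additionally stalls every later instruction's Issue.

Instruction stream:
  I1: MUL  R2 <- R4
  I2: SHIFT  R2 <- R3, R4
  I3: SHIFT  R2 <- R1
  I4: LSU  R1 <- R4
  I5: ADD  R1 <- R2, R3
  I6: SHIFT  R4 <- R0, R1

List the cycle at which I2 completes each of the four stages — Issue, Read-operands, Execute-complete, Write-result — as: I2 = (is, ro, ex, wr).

[1] I1 issues→MUL
[2] I1 reads
[8] I1 exec-done
[9] I1 writes R2
[10] I2 issues→SHIFT
[11] I2 reads
[12] I2 exec-done
[13] I2 writes R2
[14] I3 issues→SHIFT
[15] I3 reads; I4 issues→LSU
[16] I3 exec-done; I4 reads
[17] I3 writes R2; I4 exec-done
[18] I4 writes R1
[19] I5 issues→ADD
[20] I5 reads; I6 issues→SHIFT
[22] I5 exec-done
[23] I5 writes R1
[24] I6 reads
[25] I6 exec-done
[26] I6 writes R4

I2 = (10, 11, 12, 13)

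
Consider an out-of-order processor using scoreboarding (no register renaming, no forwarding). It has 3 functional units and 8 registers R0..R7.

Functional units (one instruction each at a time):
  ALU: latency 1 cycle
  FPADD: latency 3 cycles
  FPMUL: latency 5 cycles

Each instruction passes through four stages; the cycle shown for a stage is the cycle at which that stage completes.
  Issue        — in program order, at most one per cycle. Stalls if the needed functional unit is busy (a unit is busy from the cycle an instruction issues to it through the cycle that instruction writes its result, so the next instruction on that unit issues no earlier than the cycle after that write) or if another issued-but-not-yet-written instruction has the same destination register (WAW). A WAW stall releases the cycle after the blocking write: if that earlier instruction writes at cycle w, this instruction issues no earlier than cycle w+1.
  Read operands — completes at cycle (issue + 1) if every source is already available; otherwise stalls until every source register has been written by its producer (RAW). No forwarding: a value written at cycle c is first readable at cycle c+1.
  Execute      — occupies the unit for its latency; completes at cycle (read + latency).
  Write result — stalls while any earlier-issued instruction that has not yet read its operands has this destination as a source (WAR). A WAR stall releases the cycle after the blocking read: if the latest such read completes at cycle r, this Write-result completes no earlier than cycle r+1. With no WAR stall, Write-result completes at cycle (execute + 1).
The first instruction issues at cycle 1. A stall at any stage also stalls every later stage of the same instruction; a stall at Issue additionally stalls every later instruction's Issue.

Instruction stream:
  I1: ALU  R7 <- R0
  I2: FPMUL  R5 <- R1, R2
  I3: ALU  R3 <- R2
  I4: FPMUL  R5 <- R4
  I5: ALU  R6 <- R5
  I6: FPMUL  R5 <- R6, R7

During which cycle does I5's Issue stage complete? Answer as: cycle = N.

I1: IS=1 RO=2 EX=3 WR=4
I2: IS=2 RO=3 EX=8 WR=9
I3: IS=5 RO=6 EX=7 WR=8  [struct: ALU busy until I1 writes@4]
I4: IS=10 RO=11 EX=16 WR=17  [struct: FPMUL busy until I2 writes@9]
I5: IS=11 RO=18 EX=19 WR=20  [RAW R5: wait I4 write@17]
I6: IS=18 RO=21 EX=26 WR=27  [struct: FPMUL busy until I4 writes@17; RAW R6: wait I5 write@20]

cycle = 11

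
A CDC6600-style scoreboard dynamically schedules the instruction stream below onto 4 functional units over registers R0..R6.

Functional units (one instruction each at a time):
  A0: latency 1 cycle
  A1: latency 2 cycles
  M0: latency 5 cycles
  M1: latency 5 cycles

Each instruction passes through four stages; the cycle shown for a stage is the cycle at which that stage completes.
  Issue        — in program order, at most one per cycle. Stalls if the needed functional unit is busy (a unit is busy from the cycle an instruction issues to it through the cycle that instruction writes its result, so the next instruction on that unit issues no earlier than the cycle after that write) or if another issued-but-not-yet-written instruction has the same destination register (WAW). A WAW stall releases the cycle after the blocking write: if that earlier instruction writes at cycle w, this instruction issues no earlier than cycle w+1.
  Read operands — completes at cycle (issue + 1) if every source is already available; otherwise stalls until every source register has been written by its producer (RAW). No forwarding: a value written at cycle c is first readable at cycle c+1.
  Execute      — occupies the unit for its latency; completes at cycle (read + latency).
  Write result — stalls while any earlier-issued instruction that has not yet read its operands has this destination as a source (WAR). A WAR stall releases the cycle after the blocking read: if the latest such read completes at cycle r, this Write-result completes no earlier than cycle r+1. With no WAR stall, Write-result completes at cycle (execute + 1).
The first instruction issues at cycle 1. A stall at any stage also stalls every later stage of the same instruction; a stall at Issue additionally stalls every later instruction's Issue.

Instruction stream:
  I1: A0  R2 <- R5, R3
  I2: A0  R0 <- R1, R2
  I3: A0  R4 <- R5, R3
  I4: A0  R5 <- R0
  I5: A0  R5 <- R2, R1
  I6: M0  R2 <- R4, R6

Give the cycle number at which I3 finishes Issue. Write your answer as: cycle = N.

  I1 | 1 | 2 | 3 | 4
  I2 | 5 | 6 | 7 | 8   struct: A0 busy until I1 writes@4
  I3 | 9 | 10 | 11 | 12   struct: A0 busy until I2 writes@8
  I4 | 13 | 14 | 15 | 16   struct: A0 busy until I3 writes@12
  I5 | 17 | 18 | 19 | 20   struct: A0 busy until I4 writes@16
  I6 | 18 | 19 | 24 | 25

cycle = 9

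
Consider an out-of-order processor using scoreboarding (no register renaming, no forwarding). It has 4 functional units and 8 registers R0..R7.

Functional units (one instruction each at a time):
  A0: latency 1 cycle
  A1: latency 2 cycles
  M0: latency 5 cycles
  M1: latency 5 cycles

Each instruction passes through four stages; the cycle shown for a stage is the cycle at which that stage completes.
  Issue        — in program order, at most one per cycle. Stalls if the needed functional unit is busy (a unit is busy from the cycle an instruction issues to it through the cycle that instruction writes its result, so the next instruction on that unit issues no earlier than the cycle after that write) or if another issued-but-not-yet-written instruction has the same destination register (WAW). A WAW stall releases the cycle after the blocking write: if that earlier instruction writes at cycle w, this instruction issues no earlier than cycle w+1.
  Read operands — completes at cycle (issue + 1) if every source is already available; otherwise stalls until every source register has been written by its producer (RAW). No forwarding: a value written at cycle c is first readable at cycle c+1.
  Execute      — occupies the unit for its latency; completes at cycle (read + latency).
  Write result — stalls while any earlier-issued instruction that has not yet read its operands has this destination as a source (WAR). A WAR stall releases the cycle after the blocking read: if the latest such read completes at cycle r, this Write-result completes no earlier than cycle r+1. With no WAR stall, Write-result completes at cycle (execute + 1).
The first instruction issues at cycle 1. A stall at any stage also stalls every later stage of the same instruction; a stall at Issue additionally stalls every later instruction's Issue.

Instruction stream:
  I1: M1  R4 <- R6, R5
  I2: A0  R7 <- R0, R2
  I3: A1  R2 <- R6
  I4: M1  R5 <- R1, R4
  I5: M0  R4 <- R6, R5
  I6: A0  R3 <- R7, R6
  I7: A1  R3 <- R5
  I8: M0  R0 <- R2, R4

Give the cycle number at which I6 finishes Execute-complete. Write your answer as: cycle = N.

cycle 1: issue I1 (M1)
cycle 2: I1 read-ops · issue I2 (A0)
cycle 3: I2 read-ops · issue I3 (A1)
cycle 4: I2 finished on A0 · I3 read-ops
cycle 5: I2→R7
cycle 6: I3 finished on A1
cycle 7: I1 finished on M1 · I3→R2
cycle 8: I1→R4
cycle 9: issue I4 (M1)
cycle 10: I4 read-ops · issue I5 (M0)
cycle 11: issue I6 (A0)
cycle 12: I6 read-ops
cycle 13: I6 finished on A0
cycle 14: I6→R3
cycle 15: I4 finished on M1 · issue I7 (A1)
cycle 16: I4→R5
cycle 17: I5 read-ops · I7 read-ops
cycle 19: I7 finished on A1
cycle 20: I7→R3
cycle 22: I5 finished on M0
cycle 23: I5→R4
cycle 24: issue I8 (M0)
cycle 25: I8 read-ops
cycle 30: I8 finished on M0
cycle 31: I8→R0

cycle = 13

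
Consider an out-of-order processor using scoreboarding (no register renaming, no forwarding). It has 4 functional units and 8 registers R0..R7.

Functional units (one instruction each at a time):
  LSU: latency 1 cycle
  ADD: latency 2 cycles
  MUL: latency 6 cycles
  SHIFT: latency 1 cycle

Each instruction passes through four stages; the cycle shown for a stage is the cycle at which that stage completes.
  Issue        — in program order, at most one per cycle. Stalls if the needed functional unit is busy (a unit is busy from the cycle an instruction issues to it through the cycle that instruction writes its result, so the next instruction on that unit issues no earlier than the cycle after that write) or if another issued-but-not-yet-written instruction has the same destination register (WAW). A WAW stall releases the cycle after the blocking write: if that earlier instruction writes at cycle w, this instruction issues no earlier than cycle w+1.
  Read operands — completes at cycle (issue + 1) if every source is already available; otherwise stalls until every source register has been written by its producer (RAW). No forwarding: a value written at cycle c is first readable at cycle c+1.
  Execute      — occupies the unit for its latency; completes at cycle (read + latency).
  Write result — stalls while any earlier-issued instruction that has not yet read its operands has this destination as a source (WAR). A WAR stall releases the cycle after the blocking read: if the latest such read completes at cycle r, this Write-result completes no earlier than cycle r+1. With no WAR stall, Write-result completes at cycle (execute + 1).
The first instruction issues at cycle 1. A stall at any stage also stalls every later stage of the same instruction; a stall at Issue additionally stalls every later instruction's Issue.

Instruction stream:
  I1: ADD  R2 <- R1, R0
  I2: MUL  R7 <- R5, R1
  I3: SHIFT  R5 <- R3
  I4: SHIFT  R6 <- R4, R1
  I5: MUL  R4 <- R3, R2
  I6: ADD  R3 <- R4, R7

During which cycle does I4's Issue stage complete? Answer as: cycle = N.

cycle = 7

I1: IS=1 RO=2 EX=4 WR=5
I2: IS=2 RO=3 EX=9 WR=10
I3: IS=3 RO=4 EX=5 WR=6
I4: IS=7 RO=8 EX=9 WR=10  [struct: SHIFT busy until I3 writes@6]
I5: IS=11 RO=12 EX=18 WR=19  [struct: MUL busy until I2 writes@10]
I6: IS=12 RO=20 EX=22 WR=23  [RAW R4: wait I5 write@19]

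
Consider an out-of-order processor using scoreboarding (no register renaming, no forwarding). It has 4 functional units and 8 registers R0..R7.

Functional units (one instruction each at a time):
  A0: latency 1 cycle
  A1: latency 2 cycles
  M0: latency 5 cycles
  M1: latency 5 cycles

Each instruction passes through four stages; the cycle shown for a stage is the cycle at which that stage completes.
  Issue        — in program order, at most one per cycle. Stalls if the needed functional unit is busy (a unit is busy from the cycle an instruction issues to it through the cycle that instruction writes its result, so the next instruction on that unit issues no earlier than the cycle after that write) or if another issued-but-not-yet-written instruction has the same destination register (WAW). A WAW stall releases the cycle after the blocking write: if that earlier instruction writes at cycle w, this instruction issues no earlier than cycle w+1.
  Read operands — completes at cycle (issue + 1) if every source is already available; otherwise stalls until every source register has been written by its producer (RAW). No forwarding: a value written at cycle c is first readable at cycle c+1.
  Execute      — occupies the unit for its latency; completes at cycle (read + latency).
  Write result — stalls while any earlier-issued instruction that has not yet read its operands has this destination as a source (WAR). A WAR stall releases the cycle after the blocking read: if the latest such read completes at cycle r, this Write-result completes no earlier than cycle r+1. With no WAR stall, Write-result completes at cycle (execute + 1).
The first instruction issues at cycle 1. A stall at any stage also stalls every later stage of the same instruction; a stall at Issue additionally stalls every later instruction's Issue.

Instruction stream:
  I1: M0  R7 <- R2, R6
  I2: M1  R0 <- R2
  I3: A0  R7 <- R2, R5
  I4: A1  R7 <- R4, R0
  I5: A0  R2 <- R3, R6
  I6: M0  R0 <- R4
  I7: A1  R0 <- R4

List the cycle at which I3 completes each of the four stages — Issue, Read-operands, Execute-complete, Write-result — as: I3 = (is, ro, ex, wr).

I3 = (9, 10, 11, 12)

1) issue 1, read 2, done 7, write 8
2) issue 2, read 3, done 8, write 9
3) issue 9, read 10, done 11, write 12  <WAW R7: wait I1 write@8>
4) issue 13, read 14, done 16, write 17  <WAW R7: wait I3 write@12>
5) issue 14, read 15, done 16, write 17
6) issue 15, read 16, done 21, write 22
7) issue 23, read 24, done 26, write 27  <WAW R0: wait I6 write@22>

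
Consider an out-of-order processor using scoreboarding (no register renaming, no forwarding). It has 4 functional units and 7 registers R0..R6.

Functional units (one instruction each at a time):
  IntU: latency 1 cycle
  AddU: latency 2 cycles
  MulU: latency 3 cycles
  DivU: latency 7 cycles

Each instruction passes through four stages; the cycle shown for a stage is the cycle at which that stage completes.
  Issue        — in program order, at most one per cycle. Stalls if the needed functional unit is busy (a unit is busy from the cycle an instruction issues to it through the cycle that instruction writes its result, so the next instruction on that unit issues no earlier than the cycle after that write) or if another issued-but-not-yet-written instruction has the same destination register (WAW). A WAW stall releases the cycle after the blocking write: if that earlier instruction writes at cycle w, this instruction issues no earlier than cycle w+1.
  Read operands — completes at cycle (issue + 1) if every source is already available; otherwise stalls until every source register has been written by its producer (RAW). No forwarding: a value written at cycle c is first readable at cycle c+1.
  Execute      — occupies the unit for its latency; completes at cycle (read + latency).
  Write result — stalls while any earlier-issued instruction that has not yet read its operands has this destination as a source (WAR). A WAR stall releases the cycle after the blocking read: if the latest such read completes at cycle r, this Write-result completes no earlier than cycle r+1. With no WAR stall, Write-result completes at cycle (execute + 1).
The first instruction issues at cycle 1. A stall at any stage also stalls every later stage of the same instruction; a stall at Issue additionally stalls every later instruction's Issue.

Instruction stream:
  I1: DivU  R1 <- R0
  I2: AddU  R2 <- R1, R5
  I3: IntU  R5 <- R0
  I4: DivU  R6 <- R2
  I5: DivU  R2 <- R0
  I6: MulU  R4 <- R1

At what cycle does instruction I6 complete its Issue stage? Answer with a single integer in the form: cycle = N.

cycle = 25

  I1 | 1 | 2 | 9 | 10
  I2 | 2 | 11 | 13 | 14   RAW R1: wait I1 write@10
  I3 | 3 | 4 | 5 | 12   WAR R5: wait I2 read@11
  I4 | 11 | 15 | 22 | 23   struct: DivU busy until I1 writes@10 · RAW R2: wait I2 write@14
  I5 | 24 | 25 | 32 | 33   struct: DivU busy until I4 writes@23
  I6 | 25 | 26 | 29 | 30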